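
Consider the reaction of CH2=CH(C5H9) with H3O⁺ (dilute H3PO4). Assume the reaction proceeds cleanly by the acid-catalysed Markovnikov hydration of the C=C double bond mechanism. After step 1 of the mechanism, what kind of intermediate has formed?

secondary carbocation

Step 1: The π electrons of the C=C bond attack a proton of H3O⁺; Markovnikov addition places the new C–H on the less-substituted alkene carbon, so the positive charge ends up on the more-substituted carbon — a secondary carbocation. H2O is released.
After step 1 the species present is a secondary carbocation.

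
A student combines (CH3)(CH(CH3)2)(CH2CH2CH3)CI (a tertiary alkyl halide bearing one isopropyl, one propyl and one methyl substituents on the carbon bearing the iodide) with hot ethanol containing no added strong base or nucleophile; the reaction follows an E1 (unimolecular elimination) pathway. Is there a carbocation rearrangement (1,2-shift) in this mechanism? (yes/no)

The first-formed carbocation is tertiary.
No single 1,2-shift to an adjacent carbon would produce a more-substituted cation than the one already present, so no rearrangement occurs.

no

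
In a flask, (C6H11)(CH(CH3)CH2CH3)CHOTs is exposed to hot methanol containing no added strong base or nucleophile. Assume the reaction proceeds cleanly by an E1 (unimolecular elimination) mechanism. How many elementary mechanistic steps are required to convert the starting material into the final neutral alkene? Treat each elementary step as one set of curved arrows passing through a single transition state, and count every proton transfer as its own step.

3

Step 1: Unassisted departure of TsO⁻ (taking the C–O bonding pair) generates a secondary carbocation.
Step 2: A 1,2-hydride shift from the adjacent cyclohexyl carbon moves the positive charge from the secondary centre to an adjacent carbon, generating a more stable tertiary carbocation.
Step 3: Loss of a β-proton to a methanol molecule of the solvent: the C–H bonding pair collapses toward the cationic carbon to form the C=C π bond, yielding the alkene.
Total: 3 elementary steps.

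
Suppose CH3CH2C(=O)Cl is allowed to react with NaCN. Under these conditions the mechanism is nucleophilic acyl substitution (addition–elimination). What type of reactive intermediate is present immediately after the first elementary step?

tetrahedral intermediate

Step 1: Nucleophilic addition of CN⁻ to the acyl carbon breaks the π(C=O) bond and yields a tetrahedral, anionic intermediate.
After step 1 the species present is a tetrahedral intermediate.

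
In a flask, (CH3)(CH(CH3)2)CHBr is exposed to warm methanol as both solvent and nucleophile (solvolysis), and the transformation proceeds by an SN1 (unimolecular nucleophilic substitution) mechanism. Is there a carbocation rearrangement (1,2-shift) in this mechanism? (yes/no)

The first-formed carbocation is secondary.
The adjacent isopropyl carbon already bears 2 other carbon substituents and has a hydrogen to migrate; after a 1,2-hydride shift from that carbon the positive charge sits on a tertiary centre.
Tertiary is more stable than secondary, so the shift occurs.

yes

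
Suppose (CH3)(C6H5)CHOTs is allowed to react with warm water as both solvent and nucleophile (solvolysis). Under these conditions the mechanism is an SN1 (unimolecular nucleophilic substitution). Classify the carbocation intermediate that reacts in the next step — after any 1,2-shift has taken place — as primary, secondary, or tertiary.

Step 1: Ionisation: the C–O σ-bond cleaves heterolytically; both bonding electrons depart with TsO⁻, leaving a secondary carbocation at the α-carbon.
No single 1,2-shift to an adjacent carbon would give a more-substituted cation, so no rearrangement occurs.

secondary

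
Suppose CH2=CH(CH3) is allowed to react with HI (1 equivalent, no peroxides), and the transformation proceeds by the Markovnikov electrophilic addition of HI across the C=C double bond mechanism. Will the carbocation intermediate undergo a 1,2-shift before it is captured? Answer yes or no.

no

The first-formed carbocation is secondary.
No single 1,2-shift to an adjacent carbon would produce a more-substituted cation than the one already present, so no rearrangement occurs.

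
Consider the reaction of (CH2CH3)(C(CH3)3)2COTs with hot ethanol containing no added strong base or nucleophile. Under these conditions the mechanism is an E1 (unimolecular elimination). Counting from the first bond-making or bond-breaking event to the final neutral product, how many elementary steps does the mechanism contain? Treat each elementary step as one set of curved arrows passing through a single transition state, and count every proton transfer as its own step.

2

Step 1: Unassisted departure of TsO⁻ (taking the C–O bonding pair) generates a tertiary carbocation.
(No 1,2-shift: no single shift to an adjacent carbon would give a more stable cation.)
Step 2: An ethanol molecule (solvent) deprotonates a β-carbon; as the C–H bond breaks, those electrons form the new alkene π bond.
Total: 2 elementary steps.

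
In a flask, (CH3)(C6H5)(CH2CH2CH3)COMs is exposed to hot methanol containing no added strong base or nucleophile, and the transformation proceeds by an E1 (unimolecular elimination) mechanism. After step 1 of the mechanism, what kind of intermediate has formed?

Step 1: Rate-determining heterolysis of the C–O bond gives MsO⁻ and a tertiary carbocation.
After step 1 the species present is a tertiary carbocation.

tertiary carbocation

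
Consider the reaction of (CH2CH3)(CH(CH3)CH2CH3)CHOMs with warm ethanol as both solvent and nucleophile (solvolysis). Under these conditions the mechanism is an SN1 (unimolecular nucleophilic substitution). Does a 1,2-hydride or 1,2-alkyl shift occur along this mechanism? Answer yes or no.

The first-formed carbocation is secondary.
The adjacent sec-butyl carbon already bears 2 other carbon substituents and has a hydrogen to migrate; after a 1,2-hydride shift from that carbon the positive charge sits on a tertiary centre.
Tertiary is more stable than secondary, so the shift occurs.

yes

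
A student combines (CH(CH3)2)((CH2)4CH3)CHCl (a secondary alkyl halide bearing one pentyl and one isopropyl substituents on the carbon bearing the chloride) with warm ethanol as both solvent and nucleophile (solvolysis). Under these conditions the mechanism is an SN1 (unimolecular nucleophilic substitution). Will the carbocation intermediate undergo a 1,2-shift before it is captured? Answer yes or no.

yes

The first-formed carbocation is secondary.
The adjacent isopropyl carbon already bears 2 other carbon substituents and has a hydrogen to migrate; after a 1,2-hydride shift from that carbon the positive charge sits on a tertiary centre.
Tertiary is more stable than secondary, so the shift occurs.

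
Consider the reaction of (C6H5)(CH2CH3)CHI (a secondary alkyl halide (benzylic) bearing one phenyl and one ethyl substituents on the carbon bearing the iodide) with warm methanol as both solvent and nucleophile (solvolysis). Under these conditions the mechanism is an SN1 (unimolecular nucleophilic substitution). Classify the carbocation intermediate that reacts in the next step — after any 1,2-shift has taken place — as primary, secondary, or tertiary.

secondary

Step 1: Unassisted departure of I⁻ (taking the C–I bonding pair) generates a secondary carbocation.
No single 1,2-shift to an adjacent carbon would give a more-substituted cation, so no rearrangement occurs.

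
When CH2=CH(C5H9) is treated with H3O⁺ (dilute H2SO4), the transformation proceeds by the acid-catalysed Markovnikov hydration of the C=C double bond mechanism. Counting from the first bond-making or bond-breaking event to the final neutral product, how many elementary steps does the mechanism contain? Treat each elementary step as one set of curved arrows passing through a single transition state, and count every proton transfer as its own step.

Step 1: Protonation of the alkene by H3O⁺: the π bond acts as the nucleophile and picks up H⁺, giving the more stable (Markovnikov) secondary carbocation. H2O is released.
Step 2: Carbocation rearrangement: a 1,2-hydride shift from the adjacent cyclopentyl carbon converts the initially-formed secondary cation into the more stable tertiary cation.
Step 3: Water acts as the nucleophile: an oxygen lone pair bonds to the cationic carbon, giving an oxonium-ion intermediate.
Step 4: Deprotonation of the oxonium ion by a water molecule delivers the neutral alcohol and regenerates the acid catalyst.
Total: 4 elementary steps.

4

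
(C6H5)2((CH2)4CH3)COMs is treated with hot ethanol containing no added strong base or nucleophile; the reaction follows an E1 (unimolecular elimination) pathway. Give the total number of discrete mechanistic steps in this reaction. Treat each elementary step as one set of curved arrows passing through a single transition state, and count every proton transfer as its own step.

2

Step 1: Rate-determining heterolysis of the C–O bond gives MsO⁻ and a tertiary carbocation.
(No 1,2-shift: no single shift to an adjacent carbon would give a more stable cation.)
Step 2: An ethanol molecule (solvent) deprotonates a β-carbon; as the C–H bond breaks, those electrons form the new alkene π bond.
Total: 2 elementary steps.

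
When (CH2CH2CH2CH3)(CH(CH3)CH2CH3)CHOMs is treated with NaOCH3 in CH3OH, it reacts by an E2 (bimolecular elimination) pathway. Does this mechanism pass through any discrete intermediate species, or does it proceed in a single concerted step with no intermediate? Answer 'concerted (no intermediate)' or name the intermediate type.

concerted (no intermediate)

In one step, CH3O⁻ pulls off a β-proton, the C–O bond cleaves, and a C=C double bond forms between the α- and β-carbons (E2, anti elimination).
All bond changes occur in one transition state; no discrete intermediate is formed.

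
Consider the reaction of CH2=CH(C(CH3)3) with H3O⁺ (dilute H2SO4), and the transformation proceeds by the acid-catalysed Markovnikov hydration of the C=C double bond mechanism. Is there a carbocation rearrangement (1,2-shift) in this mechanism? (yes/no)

The first-formed carbocation is secondary.
The adjacent tert-butyl carbon has no hydrogen but bears methyl groups; migration of one methyl with its bonding pair (a 1,2-methyl shift) places the charge on a tertiary centre.
Tertiary is more stable than secondary, so the shift occurs.

yes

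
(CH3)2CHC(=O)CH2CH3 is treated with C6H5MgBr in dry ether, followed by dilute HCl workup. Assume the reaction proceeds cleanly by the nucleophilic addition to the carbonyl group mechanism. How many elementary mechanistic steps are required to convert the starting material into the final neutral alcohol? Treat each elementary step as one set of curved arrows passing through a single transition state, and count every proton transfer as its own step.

Step 1: Nucleophilic addition: the carbanion-like carbon of C6H5MgBr adds to the carbonyl carbon, pushing the π(C=O) electron pair onto oxygen and giving a tetrahedral alkoxide.
Step 2: Protonation of the alkoxide by dilute HCl workup furnishes an alcohol.
Total: 2 elementary steps.

2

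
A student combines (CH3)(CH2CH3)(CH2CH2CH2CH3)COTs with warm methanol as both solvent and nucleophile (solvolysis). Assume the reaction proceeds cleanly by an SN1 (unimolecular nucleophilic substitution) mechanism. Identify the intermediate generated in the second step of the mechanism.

Step 1: Rate-determining heterolysis of the C–O bond gives TsO⁻ and a tertiary carbocation.
Step 2: Nucleophilic capture: the oxygen of CH3OH bonds to the cationic carbon, producing an oxonium-ion intermediate.
After step 2 the species present is an oxonium ion.

oxonium ion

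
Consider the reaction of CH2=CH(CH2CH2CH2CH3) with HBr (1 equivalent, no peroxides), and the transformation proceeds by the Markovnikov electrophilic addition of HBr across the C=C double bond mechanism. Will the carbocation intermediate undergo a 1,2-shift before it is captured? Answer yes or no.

The first-formed carbocation is secondary.
No single 1,2-shift to an adjacent carbon would produce a more-substituted cation than the one already present, so no rearrangement occurs.

no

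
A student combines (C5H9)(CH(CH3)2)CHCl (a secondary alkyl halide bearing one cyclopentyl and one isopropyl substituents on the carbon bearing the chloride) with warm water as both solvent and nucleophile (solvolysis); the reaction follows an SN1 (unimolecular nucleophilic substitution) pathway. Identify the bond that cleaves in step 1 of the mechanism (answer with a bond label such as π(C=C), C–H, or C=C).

C–Cl

Step 1: Ionisation: the C–Cl σ-bond cleaves heterolytically; both bonding electrons depart with Cl⁻, leaving a secondary carbocation at the α-carbon.
The bond broken in this step is the C–Cl bond.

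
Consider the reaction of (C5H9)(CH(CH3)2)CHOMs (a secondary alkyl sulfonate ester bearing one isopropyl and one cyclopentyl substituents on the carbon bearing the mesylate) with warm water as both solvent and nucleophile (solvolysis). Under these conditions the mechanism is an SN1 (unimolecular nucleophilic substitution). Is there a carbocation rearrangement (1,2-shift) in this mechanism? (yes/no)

yes

The first-formed carbocation is secondary.
The adjacent isopropyl carbon already bears 2 other carbon substituents and has a hydrogen to migrate; after a 1,2-hydride shift from that carbon the positive charge sits on a tertiary centre.
Tertiary is more stable than secondary, so the shift occurs.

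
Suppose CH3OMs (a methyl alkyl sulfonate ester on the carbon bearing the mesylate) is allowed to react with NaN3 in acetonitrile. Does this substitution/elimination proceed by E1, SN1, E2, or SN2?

Conditions: a methyl substrate with a strong nucleophile in the polar aprotic solvent acetonitrile.
These conditions are the textbook signature of the SN2 pathway.
An unhindered substrate with a strong nucleophile in a polar aprotic solvent favours one-step backside displacement.

SN2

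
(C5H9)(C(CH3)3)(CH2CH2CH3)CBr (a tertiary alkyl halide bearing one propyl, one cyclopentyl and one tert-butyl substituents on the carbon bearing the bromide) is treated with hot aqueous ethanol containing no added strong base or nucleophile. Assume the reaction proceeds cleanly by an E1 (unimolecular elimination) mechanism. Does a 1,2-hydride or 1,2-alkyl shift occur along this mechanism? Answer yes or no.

The first-formed carbocation is tertiary.
No single 1,2-shift to an adjacent carbon would produce a more-substituted cation than the one already present, so no rearrangement occurs.

no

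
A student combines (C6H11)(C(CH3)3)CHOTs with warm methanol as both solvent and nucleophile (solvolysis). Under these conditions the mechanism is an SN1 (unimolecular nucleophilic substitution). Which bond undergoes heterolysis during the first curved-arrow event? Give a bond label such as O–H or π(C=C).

Step 1: The C–O bond breaks with both electrons going to the tosylate; TsO⁻ leaves and a secondary carbocation remains.
The bond broken in this step is the C–O bond.

C–O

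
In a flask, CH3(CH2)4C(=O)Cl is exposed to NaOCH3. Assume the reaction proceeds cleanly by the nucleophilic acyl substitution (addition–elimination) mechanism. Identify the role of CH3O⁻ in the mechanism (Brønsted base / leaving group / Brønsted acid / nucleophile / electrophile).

nucleophile

Step 1: CH3O⁻ adds to the carbonyl carbon; the C=O π electrons shift onto oxygen and a tetrahedral alkoxide intermediate forms.
CH3O⁻ donates an electron pair to form a new σ-bond to carbon — it is the nucleophile.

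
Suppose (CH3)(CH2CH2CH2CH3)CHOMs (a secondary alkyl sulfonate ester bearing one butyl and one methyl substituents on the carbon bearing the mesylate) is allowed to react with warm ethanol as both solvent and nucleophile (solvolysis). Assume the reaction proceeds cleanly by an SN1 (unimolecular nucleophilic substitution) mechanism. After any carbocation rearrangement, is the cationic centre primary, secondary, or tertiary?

secondary

Step 1: Rate-determining heterolysis of the C–O bond gives MsO⁻ and a secondary carbocation.
No single 1,2-shift to an adjacent carbon would give a more-substituted cation, so no rearrangement occurs.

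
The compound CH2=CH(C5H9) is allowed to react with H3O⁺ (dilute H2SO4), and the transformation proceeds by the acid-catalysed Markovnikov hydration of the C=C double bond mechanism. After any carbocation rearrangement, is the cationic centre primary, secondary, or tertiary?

Step 1: Electrophilic addition begins with the π(C=C) electrons forming a bond to the proton of H3O⁺. Following Markovnikov's rule, the resulting cation is secondary. H2O is released.
Step 2: A hydride (H with its bonding pair) migrates from the adjacent cyclopentyl carbon to the cationic centre — a 1,2-hydride shift — upgrading the secondary cation to a tertiary one.
The cation rearranges from secondary to tertiary via a 1,2-hydride shift from the adjacent cyclopentyl carbon; the tertiary cation is what reacts next.

tertiary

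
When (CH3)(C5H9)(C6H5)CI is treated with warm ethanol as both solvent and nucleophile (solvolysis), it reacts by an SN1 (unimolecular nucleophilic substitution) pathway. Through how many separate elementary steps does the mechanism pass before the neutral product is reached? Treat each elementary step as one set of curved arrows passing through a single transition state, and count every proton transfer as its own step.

3

Step 1: Ionisation: the C–I σ-bond cleaves heterolytically; both bonding electrons depart with I⁻, leaving a tertiary carbocation at the α-carbon.
(No 1,2-shift: no single shift to an adjacent carbon would give a more stable cation.)
Step 2: Nucleophilic capture: the oxygen of CH3CH2OH bonds to the cationic carbon, producing an oxonium-ion intermediate.
Step 3: Proton transfer from the O–H of the oxonium ion to a solvent molecule delivers the neutral ether.
Total: 3 elementary steps.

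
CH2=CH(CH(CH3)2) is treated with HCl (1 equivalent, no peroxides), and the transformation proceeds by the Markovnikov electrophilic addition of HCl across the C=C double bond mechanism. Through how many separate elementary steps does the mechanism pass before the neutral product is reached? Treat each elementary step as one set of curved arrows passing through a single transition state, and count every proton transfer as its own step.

Step 1: Electrophilic addition begins with the π(C=C) electrons forming a bond to the proton of HCl. Following Markovnikov's rule, the resulting cation is secondary. The H–Cl bond breaks heterolytically, releasing Cl⁻.
Step 2: Carbocation rearrangement: a 1,2-hydride shift from the adjacent isopropyl carbon converts the initially-formed secondary cation into the more stable tertiary cation.
Step 3: The Cl⁻ anion donates a lone pair to the carbocation, forming the new C–Cl σ-bond and giving the neutral alkyl halide.
Total: 3 elementary steps.

3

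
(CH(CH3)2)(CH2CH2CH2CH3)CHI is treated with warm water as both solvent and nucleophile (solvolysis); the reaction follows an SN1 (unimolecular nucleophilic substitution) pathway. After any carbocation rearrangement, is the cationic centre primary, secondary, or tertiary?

Step 1: Rate-determining heterolysis of the C–I bond gives I⁻ and a secondary carbocation.
Step 2: Carbocation rearrangement: a 1,2-hydride shift from the adjacent isopropyl carbon converts the initially-formed secondary cation into the more stable tertiary cation.
The cation rearranges from secondary to tertiary via a 1,2-hydride shift from the adjacent isopropyl carbon; the tertiary cation is what reacts next.

tertiary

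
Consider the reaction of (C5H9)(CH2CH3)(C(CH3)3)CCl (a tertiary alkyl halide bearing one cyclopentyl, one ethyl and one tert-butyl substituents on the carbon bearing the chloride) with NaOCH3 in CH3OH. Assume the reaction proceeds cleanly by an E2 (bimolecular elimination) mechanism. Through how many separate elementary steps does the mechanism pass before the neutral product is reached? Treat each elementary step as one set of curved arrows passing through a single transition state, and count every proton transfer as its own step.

Step 1: The strong base CH3O⁻ removes a β-hydrogen; in the same concerted event the electrons of the breaking C–H bond form the new π(C=C) bond and the C–Cl σ-bond breaks, expelling Cl⁻. Anti-periplanar geometry; one transition state.
Total: 1 elementary step.

1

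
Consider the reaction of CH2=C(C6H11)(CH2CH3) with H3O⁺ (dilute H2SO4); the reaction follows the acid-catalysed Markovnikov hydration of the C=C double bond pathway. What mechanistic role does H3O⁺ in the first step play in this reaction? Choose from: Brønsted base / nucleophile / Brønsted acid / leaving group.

Step 1: Protonation of the alkene by H3O⁺: the π bond acts as the nucleophile and picks up H⁺, giving the more stable (Markovnikov) tertiary carbocation. H2O is released.
H3O⁺ in the first step donates a proton in a proton-transfer step — a Brønsted acid.

Brønsted acid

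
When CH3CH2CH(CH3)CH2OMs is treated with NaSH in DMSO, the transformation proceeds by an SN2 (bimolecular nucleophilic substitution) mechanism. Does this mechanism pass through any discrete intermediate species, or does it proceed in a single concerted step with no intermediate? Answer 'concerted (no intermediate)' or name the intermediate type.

concerted (no intermediate)

The hydrosulfide nucleophile donates a lone pair from S to the α-carbon in a backside attack; simultaneously the C–O σ-bond breaks and both of its electrons leave with MsO⁻. One concerted step with inversion of configuration.
All bond changes occur in one transition state; no discrete intermediate is formed.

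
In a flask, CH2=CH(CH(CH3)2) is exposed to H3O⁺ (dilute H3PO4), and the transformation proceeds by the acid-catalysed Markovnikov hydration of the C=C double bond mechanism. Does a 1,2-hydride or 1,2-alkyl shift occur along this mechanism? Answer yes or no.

The first-formed carbocation is secondary.
The adjacent isopropyl carbon already bears 2 other carbon substituents and has a hydrogen to migrate; after a 1,2-hydride shift from that carbon the positive charge sits on a tertiary centre.
Tertiary is more stable than secondary, so the shift occurs.

yes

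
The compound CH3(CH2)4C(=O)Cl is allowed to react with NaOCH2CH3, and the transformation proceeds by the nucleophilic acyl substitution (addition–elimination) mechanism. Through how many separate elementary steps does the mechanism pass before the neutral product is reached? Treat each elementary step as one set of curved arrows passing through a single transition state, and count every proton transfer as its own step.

2

Step 1: Nucleophilic addition of CH3CH2O⁻ to the acyl carbon breaks the π(C=O) bond and yields a tetrahedral, anionic intermediate.
Step 2: Collapse of the tetrahedral intermediate: the alkoxide oxygen pushes its lone pair back to re-form C=O while Cl⁻ leaves.
Total: 2 elementary steps.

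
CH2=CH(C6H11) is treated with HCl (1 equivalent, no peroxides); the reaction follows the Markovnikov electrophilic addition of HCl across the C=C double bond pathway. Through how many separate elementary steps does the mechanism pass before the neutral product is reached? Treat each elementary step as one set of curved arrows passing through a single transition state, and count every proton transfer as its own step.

3

Step 1: Electrophilic addition begins with the π(C=C) electrons forming a bond to the proton of HCl. Following Markovnikov's rule, the resulting cation is secondary. The H–Cl bond breaks heterolytically, releasing Cl⁻.
Step 2: A hydride (H with its bonding pair) migrates from the adjacent cyclohexyl carbon to the cationic centre — a 1,2-hydride shift — upgrading the secondary cation to a tertiary one.
Step 3: Nucleophilic attack by Cl⁻ on the carbocation completes the addition, giving R–Cl.
Total: 3 elementary steps.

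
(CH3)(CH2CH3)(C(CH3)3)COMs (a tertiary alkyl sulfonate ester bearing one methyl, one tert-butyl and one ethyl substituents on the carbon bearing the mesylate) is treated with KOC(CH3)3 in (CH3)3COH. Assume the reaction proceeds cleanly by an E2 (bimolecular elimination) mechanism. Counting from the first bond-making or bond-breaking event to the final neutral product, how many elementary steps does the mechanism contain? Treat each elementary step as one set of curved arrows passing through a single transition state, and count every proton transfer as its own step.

Step 1: Concerted anti-periplanar elimination: (CH3)3CO⁻ abstracts a β-H while MsO⁻ leaves, and the C–H electrons become the new C=C π bond — all in a single transition state.
Total: 1 elementary step.

1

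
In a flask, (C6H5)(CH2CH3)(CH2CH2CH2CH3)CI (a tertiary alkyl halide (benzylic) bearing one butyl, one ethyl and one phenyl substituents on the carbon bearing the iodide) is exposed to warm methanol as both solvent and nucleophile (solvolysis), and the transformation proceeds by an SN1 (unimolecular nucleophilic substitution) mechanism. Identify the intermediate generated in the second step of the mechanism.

oxonium ion

Step 1: The C–I bond breaks with both electrons going to the iodide; I⁻ leaves and a tertiary carbocation remains.
Step 2: Nucleophilic capture: the oxygen of CH3OH bonds to the cationic carbon, producing an oxonium-ion intermediate.
After step 2 the species present is an oxonium ion.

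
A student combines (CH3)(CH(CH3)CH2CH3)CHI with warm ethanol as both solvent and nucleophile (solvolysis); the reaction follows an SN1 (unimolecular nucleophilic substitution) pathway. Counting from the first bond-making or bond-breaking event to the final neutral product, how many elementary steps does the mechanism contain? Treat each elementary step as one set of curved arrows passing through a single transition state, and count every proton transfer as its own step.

Step 1: The C–I bond breaks with both electrons going to the iodide; I⁻ leaves and a secondary carbocation remains.
Step 2: A 1,2-hydride shift from the adjacent sec-butyl carbon moves the positive charge from the secondary centre to an adjacent carbon, generating a more stable tertiary carbocation.
Step 3: A lone pair on the oxygen of CH3CH2OH attacks the carbocation, forming a new C–O σ-bond and an oxonium ion.
Step 4: A second solvent molecule removes the proton on oxygen, giving the neutral ether product.
Total: 4 elementary steps.

4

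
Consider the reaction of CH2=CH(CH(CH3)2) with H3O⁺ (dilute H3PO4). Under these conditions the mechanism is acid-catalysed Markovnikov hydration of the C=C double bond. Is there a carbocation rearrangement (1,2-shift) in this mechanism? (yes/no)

The first-formed carbocation is secondary.
The adjacent isopropyl carbon already bears 2 other carbon substituents and has a hydrogen to migrate; after a 1,2-hydride shift from that carbon the positive charge sits on a tertiary centre.
Tertiary is more stable than secondary, so the shift occurs.

yes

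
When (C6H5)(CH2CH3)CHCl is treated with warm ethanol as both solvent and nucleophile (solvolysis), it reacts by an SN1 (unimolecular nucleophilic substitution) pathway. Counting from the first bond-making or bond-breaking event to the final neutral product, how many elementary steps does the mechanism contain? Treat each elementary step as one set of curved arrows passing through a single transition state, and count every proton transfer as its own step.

3

Step 1: The C–Cl bond breaks with both electrons going to the chloride; Cl⁻ leaves and a secondary carbocation remains.
(No 1,2-shift: no single shift to an adjacent carbon would give a more stable cation.)
Step 2: Nucleophilic capture: the oxygen of CH3CH2OH bonds to the cationic carbon, producing an oxonium-ion intermediate.
Step 3: A second solvent molecule removes the proton on oxygen, giving the neutral ether product.
Total: 3 elementary steps.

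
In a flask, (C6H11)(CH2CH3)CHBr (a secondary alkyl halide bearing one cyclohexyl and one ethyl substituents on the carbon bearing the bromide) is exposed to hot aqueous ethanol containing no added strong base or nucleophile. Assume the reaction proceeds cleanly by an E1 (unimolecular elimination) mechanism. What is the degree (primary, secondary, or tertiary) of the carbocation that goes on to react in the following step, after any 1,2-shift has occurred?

tertiary

Step 1: Rate-determining heterolysis of the C–Br bond gives Br⁻ and a secondary carbocation.
Step 2: Carbocation rearrangement: a 1,2-hydride shift from the adjacent cyclohexyl carbon converts the initially-formed secondary cation into the more stable tertiary cation.
The cation rearranges from secondary to tertiary via a 1,2-hydride shift from the adjacent cyclohexyl carbon; the tertiary cation is what reacts next.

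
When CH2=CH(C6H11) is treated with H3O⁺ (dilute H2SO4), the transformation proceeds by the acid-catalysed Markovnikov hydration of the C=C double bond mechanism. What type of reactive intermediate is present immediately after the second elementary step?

Step 1: Protonation of the alkene by H3O⁺: the π bond acts as the nucleophile and picks up H⁺, giving the more stable (Markovnikov) secondary carbocation. H2O is released.
Step 2: A 1,2-hydride shift from the adjacent cyclohexyl carbon moves the positive charge from the secondary centre to an adjacent carbon, generating a more stable tertiary carbocation.
After step 2 the species present is a tertiary carbocation.

tertiary carbocation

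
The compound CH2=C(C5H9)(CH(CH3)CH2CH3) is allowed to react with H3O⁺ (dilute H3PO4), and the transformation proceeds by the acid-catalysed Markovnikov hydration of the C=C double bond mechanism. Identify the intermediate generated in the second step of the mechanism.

Step 1: The π electrons of the C=C bond attack a proton of H3O⁺; Markovnikov addition places the new C–H on the less-substituted alkene carbon, so the positive charge ends up on the more-substituted carbon — a tertiary carbocation. H2O is released.
Step 2: Nucleophilic capture of the cation by H2O produces the protonated alcohol (an oxonium ion).
After step 2 the species present is an oxonium ion.

oxonium ion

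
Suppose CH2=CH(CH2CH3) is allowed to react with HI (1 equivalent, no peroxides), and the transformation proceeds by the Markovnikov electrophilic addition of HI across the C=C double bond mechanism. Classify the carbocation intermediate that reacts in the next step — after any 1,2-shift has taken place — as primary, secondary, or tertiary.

secondary

Step 1: Protonation of the alkene by HI: the π bond acts as the nucleophile and picks up H⁺, giving the more stable (Markovnikov) secondary carbocation. The H–I bond breaks heterolytically, releasing I⁻.
No single 1,2-shift to an adjacent carbon would give a more-substituted cation, so no rearrangement occurs.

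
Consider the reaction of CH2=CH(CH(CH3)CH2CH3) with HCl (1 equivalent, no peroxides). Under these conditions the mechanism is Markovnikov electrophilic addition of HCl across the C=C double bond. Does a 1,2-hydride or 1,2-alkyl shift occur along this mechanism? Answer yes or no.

The first-formed carbocation is secondary.
The adjacent sec-butyl carbon already bears 2 other carbon substituents and has a hydrogen to migrate; after a 1,2-hydride shift from that carbon the positive charge sits on a tertiary centre.
Tertiary is more stable than secondary, so the shift occurs.

yes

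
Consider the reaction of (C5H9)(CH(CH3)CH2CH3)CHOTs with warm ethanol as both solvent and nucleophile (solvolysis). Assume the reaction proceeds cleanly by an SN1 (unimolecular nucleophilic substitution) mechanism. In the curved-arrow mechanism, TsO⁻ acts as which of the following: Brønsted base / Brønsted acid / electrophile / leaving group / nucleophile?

Step 1: Rate-determining heterolysis of the C–O bond gives TsO⁻ and a secondary carbocation.
TsO⁻ departs with both electrons of the breaking σ-bond — that is the definition of a leaving group.

leaving group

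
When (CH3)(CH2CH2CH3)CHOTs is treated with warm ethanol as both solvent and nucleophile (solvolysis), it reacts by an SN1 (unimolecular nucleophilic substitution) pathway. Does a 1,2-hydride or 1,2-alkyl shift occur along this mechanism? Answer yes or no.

no

The first-formed carbocation is secondary.
No single 1,2-shift to an adjacent carbon would produce a more-substituted cation than the one already present, so no rearrangement occurs.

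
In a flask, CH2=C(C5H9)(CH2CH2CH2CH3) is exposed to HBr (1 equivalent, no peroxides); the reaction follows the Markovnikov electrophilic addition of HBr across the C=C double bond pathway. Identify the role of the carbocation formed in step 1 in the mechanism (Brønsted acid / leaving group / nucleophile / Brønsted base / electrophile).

electrophile

Step 2: The Br⁻ anion donates a lone pair to the carbocation, forming the new C–Br σ-bond and giving the neutral alkyl halide.
The carbocation formed in step 1 accepts an electron pair into an empty or π* orbital — it is the electrophile.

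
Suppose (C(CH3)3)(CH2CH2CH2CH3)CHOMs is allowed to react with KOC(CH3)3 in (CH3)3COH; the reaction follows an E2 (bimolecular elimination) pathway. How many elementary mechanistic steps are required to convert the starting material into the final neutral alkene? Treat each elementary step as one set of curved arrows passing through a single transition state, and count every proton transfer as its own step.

Step 1: In one step, (CH3)3CO⁻ pulls off a β-proton, the C–O bond cleaves, and a C=C double bond forms between the α- and β-carbons (E2, anti elimination).
Total: 1 elementary step.

1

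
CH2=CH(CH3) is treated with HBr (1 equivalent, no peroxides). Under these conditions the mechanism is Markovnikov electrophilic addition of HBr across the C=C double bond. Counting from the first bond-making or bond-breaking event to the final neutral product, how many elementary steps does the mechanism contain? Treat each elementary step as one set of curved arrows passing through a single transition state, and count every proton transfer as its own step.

2

Step 1: Electrophilic addition begins with the π(C=C) electrons forming a bond to the proton of HBr. Following Markovnikov's rule, the resulting cation is secondary. The H–Br bond breaks heterolytically, releasing Br⁻.
(No 1,2-shift: no single shift to an adjacent carbon would give a more stable cation.)
Step 2: The Br⁻ anion donates a lone pair to the carbocation, forming the new C–Br σ-bond and giving the neutral alkyl halide.
Total: 2 elementary steps.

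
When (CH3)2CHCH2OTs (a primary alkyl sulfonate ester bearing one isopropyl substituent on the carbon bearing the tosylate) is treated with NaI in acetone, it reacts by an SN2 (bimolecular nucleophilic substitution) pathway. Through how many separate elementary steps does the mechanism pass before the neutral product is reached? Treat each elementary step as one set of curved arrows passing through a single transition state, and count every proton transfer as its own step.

Step 1: The iodide nucleophile donates a lone pair from I to the α-carbon in a backside attack; simultaneously the C–O σ-bond breaks and both of its electrons leave with TsO⁻. One concerted step with inversion of configuration.
Total: 1 elementary step.

1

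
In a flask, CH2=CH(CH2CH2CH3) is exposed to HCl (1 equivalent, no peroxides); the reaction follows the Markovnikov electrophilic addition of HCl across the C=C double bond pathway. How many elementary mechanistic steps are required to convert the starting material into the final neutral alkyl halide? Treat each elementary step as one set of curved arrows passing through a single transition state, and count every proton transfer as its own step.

Step 1: Electrophilic addition begins with the π(C=C) electrons forming a bond to the proton of HCl. Following Markovnikov's rule, the resulting cation is secondary. The H–Cl bond breaks heterolytically, releasing Cl⁻.
(No 1,2-shift: no single shift to an adjacent carbon would give a more stable cation.)
Step 2: The Cl⁻ anion donates a lone pair to the carbocation, forming the new C–Cl σ-bond and giving the neutral alkyl halide.
Total: 2 elementary steps.

2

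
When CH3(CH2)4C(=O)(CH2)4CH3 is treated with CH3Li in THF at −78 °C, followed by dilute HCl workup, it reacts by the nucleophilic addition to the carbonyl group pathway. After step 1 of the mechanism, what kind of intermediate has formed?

tetrahedral alkoxide intermediate

Step 1: Nucleophilic addition: the carbanion-like carbon of CH3Li adds to the carbonyl carbon, pushing the π(C=O) electron pair onto oxygen and giving a tetrahedral alkoxide.
After step 1 the species present is a tetrahedral alkoxide intermediate.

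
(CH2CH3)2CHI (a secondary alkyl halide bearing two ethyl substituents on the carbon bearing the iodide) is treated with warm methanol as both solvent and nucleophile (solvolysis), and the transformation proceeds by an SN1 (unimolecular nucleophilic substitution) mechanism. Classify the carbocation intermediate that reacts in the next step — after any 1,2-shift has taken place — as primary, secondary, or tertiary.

secondary

Step 1: Unassisted departure of I⁻ (taking the C–I bonding pair) generates a secondary carbocation.
No single 1,2-shift to an adjacent carbon would give a more-substituted cation, so no rearrangement occurs.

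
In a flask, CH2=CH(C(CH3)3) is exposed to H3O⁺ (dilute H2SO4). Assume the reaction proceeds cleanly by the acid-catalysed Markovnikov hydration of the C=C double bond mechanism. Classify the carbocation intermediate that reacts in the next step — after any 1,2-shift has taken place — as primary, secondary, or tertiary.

tertiary

Step 1: The π electrons of the C=C bond attack a proton of H3O⁺; Markovnikov addition places the new C–H on the less-substituted alkene carbon, so the positive charge ends up on the more-substituted carbon — a secondary carbocation. H2O is released.
Step 2: A methyl group with its bonding pair migrates from the adjacent tert-butyl carbon to the cationic centre — a 1,2-methyl shift — upgrading the secondary cation to a tertiary one.
The cation rearranges from secondary to tertiary via a 1,2-methyl shift from the adjacent tert-butyl carbon; the tertiary cation is what reacts next.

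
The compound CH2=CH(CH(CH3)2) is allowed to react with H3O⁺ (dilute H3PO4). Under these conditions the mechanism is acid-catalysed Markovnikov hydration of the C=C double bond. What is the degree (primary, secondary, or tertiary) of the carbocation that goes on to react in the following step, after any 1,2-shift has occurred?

Step 1: Electrophilic addition begins with the π(C=C) electrons forming a bond to the proton of H3O⁺. Following Markovnikov's rule, the resulting cation is secondary. H2O is released.
Step 2: Carbocation rearrangement: a 1,2-hydride shift from the adjacent isopropyl carbon converts the initially-formed secondary cation into the more stable tertiary cation.
The cation rearranges from secondary to tertiary via a 1,2-hydride shift from the adjacent isopropyl carbon; the tertiary cation is what reacts next.

tertiary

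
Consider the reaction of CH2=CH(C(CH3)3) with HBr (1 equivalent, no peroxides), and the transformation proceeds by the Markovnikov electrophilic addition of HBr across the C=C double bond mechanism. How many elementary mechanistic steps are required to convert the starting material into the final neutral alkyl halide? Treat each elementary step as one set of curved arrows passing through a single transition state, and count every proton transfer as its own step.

3

Step 1: Electrophilic addition begins with the π(C=C) electrons forming a bond to the proton of HBr. Following Markovnikov's rule, the resulting cation is secondary. The H–Br bond breaks heterolytically, releasing Br⁻.
Step 2: A methyl group with its bonding pair migrates from the adjacent tert-butyl carbon to the cationic centre — a 1,2-methyl shift — upgrading the secondary cation to a tertiary one.
Step 3: Br⁻ captures the cation: a lone pair on Br⁻ fills the empty p orbital, producing the alkyl halide product.
Total: 3 elementary steps.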